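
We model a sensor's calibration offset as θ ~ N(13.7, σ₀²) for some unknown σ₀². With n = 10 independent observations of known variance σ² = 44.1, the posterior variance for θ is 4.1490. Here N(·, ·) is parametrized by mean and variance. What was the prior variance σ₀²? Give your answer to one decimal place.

For the Normal–Normal model with known σ², precisions add: τ_n = τ₀ + n/σ².
So 1/σ₀² = 1/4.1490 − 10/44.1 = 0.241022 − 0.226757 = 0.014265.
Hence σ₀² = 1/0.014265 ≈ 70.1.

σ₀² = 70.1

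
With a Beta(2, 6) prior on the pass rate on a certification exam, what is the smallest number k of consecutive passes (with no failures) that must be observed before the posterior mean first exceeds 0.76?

k = 18

After k passes and 0 failures the posterior is Beta(2+k, 6), with mean (2+k)/(2+6+k).
Set (2+k)/(8+k) > 0.76 and solve: k > (0.76·8 − 2)/(1 − 0.76) = 17.000.
The smallest integer exceeding 17.000 is 18, and checking k=18: (20)/(26) = 0.7692 > 0.76.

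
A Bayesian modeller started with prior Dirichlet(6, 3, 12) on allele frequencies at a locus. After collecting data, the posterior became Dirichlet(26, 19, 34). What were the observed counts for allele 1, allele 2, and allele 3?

counts (20, 16, 22)

For a Dirichlet(α) prior with multinomial counts c, the posterior is Dirichlet(α + c) componentwise.
Counts are posterior − prior componentwise: 26−6=20, 19−3=16, 34−12=22.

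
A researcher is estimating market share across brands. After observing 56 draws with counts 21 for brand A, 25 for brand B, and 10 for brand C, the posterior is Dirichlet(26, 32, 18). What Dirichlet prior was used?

Dirichlet(5, 7, 8)

For a Dirichlet(α) prior with multinomial counts c, the posterior is Dirichlet(α + c) componentwise.
Subtract each count from the matching posterior parameter: 26−21=5, 32−25=7, 18−10=8.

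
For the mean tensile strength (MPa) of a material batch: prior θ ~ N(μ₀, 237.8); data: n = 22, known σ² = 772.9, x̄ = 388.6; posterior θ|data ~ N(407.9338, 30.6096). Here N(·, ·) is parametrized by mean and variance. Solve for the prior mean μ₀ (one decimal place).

μ₀ = 538.8

The posterior mean is a precision-weighted average: μ_n = (τ₀μ₀ + τ_data·x̄)/(τ₀+τ_data), with τ₀=1/σ₀² and τ_data=n/σ².
Here τ₀ = 1/237.8 = 0.004205 and τ_data = 22/772.9 = 0.028464, so τ_n = 0.032669.
Rearranging for μ₀: μ₀ = (μ_n·τ_n − τ_data·x̄)/τ₀ = (407.9338·0.032669 − 0.028464·388.6) / 0.004205 = 2.265679/0.004205 ≈ 538.8.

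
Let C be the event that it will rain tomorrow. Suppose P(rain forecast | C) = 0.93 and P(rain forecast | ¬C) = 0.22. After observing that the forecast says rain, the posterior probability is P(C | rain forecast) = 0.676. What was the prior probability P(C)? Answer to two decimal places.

P(C) = 0.33

In odds form, posterior odds = prior odds × likelihood ratio, so prior odds = posterior odds ÷ LR.
Posterior odds = 0.676/(1−0.676) = 2.0864. LR = 0.93/0.22 = 4.2273.
Prior odds = 2.0864/4.2273 = 0.4936, so P(C) = 0.4936/(1+0.4936) ≈ 0.33.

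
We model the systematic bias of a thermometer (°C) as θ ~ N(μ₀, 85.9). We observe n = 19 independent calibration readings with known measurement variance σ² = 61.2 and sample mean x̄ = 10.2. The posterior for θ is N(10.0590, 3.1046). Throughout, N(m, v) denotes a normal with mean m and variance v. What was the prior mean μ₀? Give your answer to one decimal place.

μ₀ = 6.3

With known observation variance, the Normal–Normal posterior has precision τ_n = τ₀ + n/σ² and mean μ_n = (τ₀μ₀ + (n/σ²)x̄)/τ_n.
Here τ₀ = 1/85.9 = 0.011641 and τ_data = 19/61.2 = 0.310458, so τ_n = 0.322099.
Rearranging for μ₀: μ₀ = (μ_n·τ_n − τ_data·x̄)/τ₀ = (10.0590·0.322099 − 0.310458·10.2) / 0.011641 = 0.073322/0.011641 ≈ 6.3.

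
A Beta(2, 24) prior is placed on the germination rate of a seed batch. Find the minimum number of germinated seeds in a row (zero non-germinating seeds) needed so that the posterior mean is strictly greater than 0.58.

After k germinated seeds and 0 non-germinating seeds the posterior is Beta(2+k, 24), with mean (2+k)/(2+24+k).
Set (2+k)/(26+k) > 0.58 and solve: k > (0.58·26 − 2)/(1 − 0.58) = 31.143.
The smallest integer exceeding 31.143 is 32, and checking k=32: (34)/(58) = 0.5862 > 0.58.

k = 32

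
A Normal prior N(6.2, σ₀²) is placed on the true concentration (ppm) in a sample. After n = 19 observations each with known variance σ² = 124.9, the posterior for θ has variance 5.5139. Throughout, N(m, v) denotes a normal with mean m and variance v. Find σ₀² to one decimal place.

σ₀² = 34.2

For the Normal–Normal model with known σ², precisions add: τ_n = τ₀ + n/σ².
So 1/σ₀² = 1/5.5139 − 19/124.9 = 0.181360 − 0.152122 = 0.029238.
Hence σ₀² = 1/0.029238 ≈ 34.2.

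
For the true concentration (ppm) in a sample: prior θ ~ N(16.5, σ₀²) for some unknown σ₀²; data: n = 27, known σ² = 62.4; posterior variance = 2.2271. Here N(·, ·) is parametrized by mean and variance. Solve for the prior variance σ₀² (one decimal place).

Posterior precision equals prior precision plus data precision: 1/σ_n² = 1/σ₀² + n/σ².
So 1/σ₀² = 1/2.2271 − 27/62.4 = 0.449014 − 0.432692 = 0.016322.
Hence σ₀² = 1/0.016322 ≈ 61.3.

σ₀² = 61.3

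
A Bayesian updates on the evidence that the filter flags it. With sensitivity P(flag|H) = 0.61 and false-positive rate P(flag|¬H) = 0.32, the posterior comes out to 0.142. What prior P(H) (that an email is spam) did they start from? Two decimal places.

In odds form, posterior odds = prior odds × likelihood ratio, so prior odds = posterior odds ÷ LR.
Posterior odds = 0.142/(1−0.142) = 0.1655. LR = 0.61/0.32 = 1.9062.
Prior odds = 0.1655/1.9062 = 0.0868, so P(H) = 0.0868/(1+0.0868) ≈ 0.08.

P(H) = 0.08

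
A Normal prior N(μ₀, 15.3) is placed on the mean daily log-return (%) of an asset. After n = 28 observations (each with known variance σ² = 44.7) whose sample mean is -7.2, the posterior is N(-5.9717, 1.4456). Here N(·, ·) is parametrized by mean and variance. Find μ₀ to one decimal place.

μ₀ = 5.8

With known observation variance, the Normal–Normal posterior has precision τ_n = τ₀ + n/σ² and mean μ_n = (τ₀μ₀ + (n/σ²)x̄)/τ_n.
Here τ₀ = 1/15.3 = 0.065359 and τ_data = 28/44.7 = 0.626398, so τ_n = 0.691757.
Rearranging for μ₀: μ₀ = (μ_n·τ_n − τ_data·x̄)/τ₀ = (-5.9717·0.691757 − 0.626398·-7.2) / 0.065359 = 0.379100/0.065359 ≈ 5.8.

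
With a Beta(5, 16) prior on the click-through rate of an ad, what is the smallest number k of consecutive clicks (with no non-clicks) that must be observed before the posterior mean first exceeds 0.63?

k = 23

After k clicks and 0 non-clicks the posterior is Beta(5+k, 16), with mean (5+k)/(5+16+k).
Set (5+k)/(21+k) > 0.63 and solve: k > (0.63·21 − 5)/(1 − 0.63) = 22.243.
The smallest integer exceeding 22.243 is 23, and checking k=23: (28)/(44) = 0.6364 > 0.63.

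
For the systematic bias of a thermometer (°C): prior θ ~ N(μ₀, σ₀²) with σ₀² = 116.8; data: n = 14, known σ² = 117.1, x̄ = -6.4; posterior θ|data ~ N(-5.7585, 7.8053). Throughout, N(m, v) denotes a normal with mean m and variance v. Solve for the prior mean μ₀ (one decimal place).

With known observation variance, the Normal–Normal posterior has precision τ_n = τ₀ + n/σ² and mean μ_n = (τ₀μ₀ + (n/σ²)x̄)/τ_n.
Here τ₀ = 1/116.8 = 0.008562 and τ_data = 14/117.1 = 0.119556, so τ_n = 0.128118.
Rearranging for μ₀: μ₀ = (μ_n·τ_n − τ_data·x̄)/τ₀ = (-5.7585·0.128118 − 0.119556·-6.4) / 0.008562 = 0.027391/0.008562 ≈ 3.2.

μ₀ = 3.2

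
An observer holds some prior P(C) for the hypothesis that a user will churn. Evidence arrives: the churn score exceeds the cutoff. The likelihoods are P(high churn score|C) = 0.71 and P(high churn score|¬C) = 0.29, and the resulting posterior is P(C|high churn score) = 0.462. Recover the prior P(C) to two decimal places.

Bayes' rule in odds form gives O(C|E) = O(C)·[P(E|C)/P(E|¬C)], hence O(C) = O(C|E)/LR.
Posterior odds = 0.462/(1−0.462) = 0.8587. LR = 0.71/0.29 = 2.4483.
Prior odds = 0.8587/2.4483 = 0.3507, so P(C) = 0.3507/(1+0.3507) ≈ 0.26.

P(C) = 0.26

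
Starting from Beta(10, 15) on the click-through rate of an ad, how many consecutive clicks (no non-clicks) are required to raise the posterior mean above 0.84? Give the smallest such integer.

After k clicks and 0 non-clicks the posterior is Beta(10+k, 15), with mean (10+k)/(10+15+k).
Set (10+k)/(25+k) > 0.84 and solve: k > (0.84·25 − 10)/(1 − 0.84) = 68.750.
The smallest integer exceeding 68.750 is 69.

k = 69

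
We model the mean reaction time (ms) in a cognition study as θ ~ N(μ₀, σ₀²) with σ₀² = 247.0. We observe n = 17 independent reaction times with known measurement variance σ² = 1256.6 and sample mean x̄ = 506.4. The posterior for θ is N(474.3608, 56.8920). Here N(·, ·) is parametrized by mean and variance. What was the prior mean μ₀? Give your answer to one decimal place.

The posterior mean is a precision-weighted average: μ_n = (τ₀μ₀ + τ_data·x̄)/(τ₀+τ_data), with τ₀=1/σ₀² and τ_data=n/σ².
Here τ₀ = 1/247.0 = 0.004049 and τ_data = 17/1256.6 = 0.013529, so τ_n = 0.017578.
Rearranging for μ₀: μ₀ = (μ_n·τ_n − τ_data·x̄)/τ₀ = (474.3608·0.017578 − 0.013529·506.4) / 0.004049 = 1.487229/0.004049 ≈ 367.3.

μ₀ = 367.3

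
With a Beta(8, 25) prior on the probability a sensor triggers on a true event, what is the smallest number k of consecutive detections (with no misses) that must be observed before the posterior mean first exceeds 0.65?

After k detections and 0 misses the posterior is Beta(8+k, 25), with mean (8+k)/(8+25+k).
Set (8+k)/(33+k) > 0.65 and solve: k > (0.65·33 − 8)/(1 − 0.65) = 38.429.
The smallest integer exceeding 38.429 is 39.

k = 39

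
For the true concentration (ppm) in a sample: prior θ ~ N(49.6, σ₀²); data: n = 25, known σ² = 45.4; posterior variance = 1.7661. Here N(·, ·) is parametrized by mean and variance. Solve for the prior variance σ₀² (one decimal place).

σ₀² = 64.3

For the Normal–Normal model with known σ², precisions add: τ_n = τ₀ + n/σ².
So 1/σ₀² = 1/1.7661 − 25/45.4 = 0.566219 − 0.550661 = 0.015558.
Hence σ₀² = 1/0.015558 ≈ 64.3.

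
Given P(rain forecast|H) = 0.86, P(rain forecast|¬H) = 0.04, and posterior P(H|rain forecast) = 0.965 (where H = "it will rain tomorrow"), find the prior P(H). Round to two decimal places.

Bayes' rule in odds form gives O(H|E) = O(H)·[P(E|H)/P(E|¬H)], hence O(H) = O(H|E)/LR.
Posterior odds = 0.965/(1−0.965) = 27.5714. LR = 0.86/0.04 = 21.5000.
Prior odds = 27.5714/21.5000 = 1.2824, so P(H) = 1.2824/(1+1.2824) ≈ 0.56.

P(H) = 0.56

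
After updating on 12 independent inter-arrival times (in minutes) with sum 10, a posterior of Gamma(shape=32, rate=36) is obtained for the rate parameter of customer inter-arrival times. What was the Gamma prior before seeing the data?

Gamma(shape=20, rate=26)

For an exponential likelihood with a Gamma(α, β) prior on the rate, n observations with total T give posterior Gamma(α+n, β+T).
So α = 32 − 12 = 20 and β = 36 − 10 = 26.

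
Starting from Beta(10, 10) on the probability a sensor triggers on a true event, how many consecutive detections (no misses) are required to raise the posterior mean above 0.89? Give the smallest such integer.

After k detections and 0 misses the posterior is Beta(10+k, 10), with mean (10+k)/(10+10+k).
Set (10+k)/(20+k) > 0.89 and solve: k > (0.89·20 − 10)/(1 − 0.89) = 70.909.
The smallest integer exceeding 70.909 is 71, and checking k=71: (81)/(91) = 0.8901 > 0.89.

k = 71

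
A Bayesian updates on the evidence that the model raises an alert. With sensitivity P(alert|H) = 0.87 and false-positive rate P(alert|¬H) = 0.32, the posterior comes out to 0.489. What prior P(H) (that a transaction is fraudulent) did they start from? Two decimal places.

P(H) = 0.26

Bayes' rule in odds form gives O(H|E) = O(H)·[P(E|H)/P(E|¬H)], hence O(H) = O(H|E)/LR.
Posterior odds = 0.489/(1−0.489) = 0.9569. LR = 0.87/0.32 = 2.7188.
Prior odds = 0.9569/2.7188 = 0.3520, so P(H) = 0.3520/(1+0.3520) ≈ 0.26.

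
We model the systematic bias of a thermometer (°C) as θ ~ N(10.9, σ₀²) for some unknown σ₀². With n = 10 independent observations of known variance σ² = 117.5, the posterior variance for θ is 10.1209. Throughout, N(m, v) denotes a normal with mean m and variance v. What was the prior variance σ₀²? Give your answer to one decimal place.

Posterior precision equals prior precision plus data precision: 1/σ_n² = 1/σ₀² + n/σ².
So 1/σ₀² = 1/10.1209 − 10/117.5 = 0.098805 − 0.085106 = 0.013699.
Hence σ₀² = 1/0.013699 ≈ 73.0.

σ₀² = 73.0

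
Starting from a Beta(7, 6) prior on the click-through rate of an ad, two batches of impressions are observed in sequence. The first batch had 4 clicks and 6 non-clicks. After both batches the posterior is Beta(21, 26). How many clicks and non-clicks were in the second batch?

Sequential conjugate updates are equivalent to a single update on the pooled data, so total successes = posterior α − prior α and total failures = posterior β − prior β.
Total across both batches: 21−7=14 clicks, 26−6=20 non-clicks.
Subtract the first batch: 14−4=10 clicks and 20−6=14 non-clicks.

10 clicks and 14 non-clicks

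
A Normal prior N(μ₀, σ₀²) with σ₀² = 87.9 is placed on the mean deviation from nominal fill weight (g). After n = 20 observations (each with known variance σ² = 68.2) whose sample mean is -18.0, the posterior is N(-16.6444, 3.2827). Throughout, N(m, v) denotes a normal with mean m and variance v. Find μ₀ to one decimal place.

μ₀ = 18.3

The posterior mean is a precision-weighted average: μ_n = (τ₀μ₀ + τ_data·x̄)/(τ₀+τ_data), with τ₀=1/σ₀² and τ_data=n/σ².
Here τ₀ = 1/87.9 = 0.011377 and τ_data = 20/68.2 = 0.293255, so τ_n = 0.304632.
Rearranging for μ₀: μ₀ = (μ_n·τ_n − τ_data·x̄)/τ₀ = (-16.6444·0.304632 − 0.293255·-18.0) / 0.011377 = 0.208173/0.011377 ≈ 18.3.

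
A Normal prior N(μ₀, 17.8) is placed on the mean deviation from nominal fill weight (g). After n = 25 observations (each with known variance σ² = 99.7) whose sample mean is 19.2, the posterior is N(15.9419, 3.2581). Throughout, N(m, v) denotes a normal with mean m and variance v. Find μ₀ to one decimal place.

The posterior mean is a precision-weighted average: μ_n = (τ₀μ₀ + τ_data·x̄)/(τ₀+τ_data), with τ₀=1/σ₀² and τ_data=n/σ².
Here τ₀ = 1/17.8 = 0.056180 and τ_data = 25/99.7 = 0.250752, so τ_n = 0.306932.
Rearranging for μ₀: μ₀ = (μ_n·τ_n − τ_data·x̄)/τ₀ = (15.9419·0.306932 − 0.250752·19.2) / 0.056180 = 0.078641/0.056180 ≈ 1.4.

μ₀ = 1.4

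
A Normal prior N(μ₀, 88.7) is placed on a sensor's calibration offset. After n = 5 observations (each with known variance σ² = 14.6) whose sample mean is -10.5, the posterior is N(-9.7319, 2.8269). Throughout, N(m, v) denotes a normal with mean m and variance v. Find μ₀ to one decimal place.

With known observation variance, the Normal–Normal posterior has precision τ_n = τ₀ + n/σ² and mean μ_n = (τ₀μ₀ + (n/σ²)x̄)/τ_n.
Here τ₀ = 1/88.7 = 0.011274 and τ_data = 5/14.6 = 0.342466, so τ_n = 0.353740.
Rearranging for μ₀: μ₀ = (μ_n·τ_n − τ_data·x̄)/τ₀ = (-9.7319·0.353740 − 0.342466·-10.5) / 0.011274 = 0.153331/0.011274 ≈ 13.6.

μ₀ = 13.6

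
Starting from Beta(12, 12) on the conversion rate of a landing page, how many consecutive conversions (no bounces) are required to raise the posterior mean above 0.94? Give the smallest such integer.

After k conversions and 0 bounces the posterior is Beta(12+k, 12), with mean (12+k)/(12+12+k).
Set (12+k)/(24+k) > 0.94 and solve: k > (0.94·24 − 12)/(1 − 0.94) = 176.000.
The smallest integer exceeding 176.000 is 177.

k = 177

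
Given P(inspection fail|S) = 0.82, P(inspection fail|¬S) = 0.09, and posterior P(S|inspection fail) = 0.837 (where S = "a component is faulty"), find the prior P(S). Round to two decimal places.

P(S) = 0.36

Bayes' rule in odds form gives O(S|E) = O(S)·[P(E|S)/P(E|¬S)], hence O(S) = O(S|E)/LR.
Posterior odds = 0.837/(1−0.837) = 5.1350. LR = 0.82/0.09 = 9.1111.
Prior odds = 5.1350/9.1111 = 0.5636, so P(S) = 0.5636/(1+0.5636) ≈ 0.36.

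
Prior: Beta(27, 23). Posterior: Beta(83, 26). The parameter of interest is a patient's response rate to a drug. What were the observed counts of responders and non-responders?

Under Beta–binomial conjugacy the posterior parameters are (α+s, β+f).
Match parameters: s=83−27=56, f=26−23=3.

56 responders and 3 non-responders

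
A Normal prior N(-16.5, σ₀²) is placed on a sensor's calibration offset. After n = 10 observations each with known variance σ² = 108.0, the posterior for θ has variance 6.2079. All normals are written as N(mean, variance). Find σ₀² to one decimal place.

Posterior precision equals prior precision plus data precision: 1/σ_n² = 1/σ₀² + n/σ².
So 1/σ₀² = 1/6.2079 − 10/108.0 = 0.161085 − 0.092593 = 0.068492.
Hence σ₀² = 1/0.068492 ≈ 14.6.

σ₀² = 14.6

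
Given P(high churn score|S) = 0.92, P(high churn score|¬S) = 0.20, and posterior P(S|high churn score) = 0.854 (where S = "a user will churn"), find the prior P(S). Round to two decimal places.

P(S) = 0.56

In odds form, posterior odds = prior odds × likelihood ratio, so prior odds = posterior odds ÷ LR.
Posterior odds = 0.854/(1−0.854) = 5.8493. LR = 0.92/0.20 = 4.6000.
Prior odds = 5.8493/4.6000 = 1.2716, so P(S) = 1.2716/(1+1.2716) ≈ 0.56.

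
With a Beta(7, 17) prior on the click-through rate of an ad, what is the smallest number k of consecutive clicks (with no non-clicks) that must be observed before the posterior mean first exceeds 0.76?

k = 47

After k clicks and 0 non-clicks the posterior is Beta(7+k, 17), with mean (7+k)/(7+17+k).
Set (7+k)/(24+k) > 0.76 and solve: k > (0.76·24 − 7)/(1 − 0.76) = 46.833.
The smallest integer exceeding 46.833 is 47, and checking k=47: (54)/(71) = 0.7606 > 0.76.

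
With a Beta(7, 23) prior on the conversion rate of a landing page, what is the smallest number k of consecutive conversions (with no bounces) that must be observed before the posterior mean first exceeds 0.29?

After k conversions and 0 bounces the posterior is Beta(7+k, 23), with mean (7+k)/(7+23+k).
Set (7+k)/(30+k) > 0.29 and solve: k > (0.29·30 − 7)/(1 − 0.29) = 2.394.
The smallest integer exceeding 2.394 is 3, and checking k=3: (10)/(33) = 0.3030 > 0.29.

k = 3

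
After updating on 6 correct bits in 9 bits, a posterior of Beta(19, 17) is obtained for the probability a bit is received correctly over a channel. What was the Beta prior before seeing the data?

Beta(13, 14)

Under Beta–binomial conjugacy the posterior parameters are (α+s, β+f).
Subtract the data counts: 19−6=13, 17−3=14.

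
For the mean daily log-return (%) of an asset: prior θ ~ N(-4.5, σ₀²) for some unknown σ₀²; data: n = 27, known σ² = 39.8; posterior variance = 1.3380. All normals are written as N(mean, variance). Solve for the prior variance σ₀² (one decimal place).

σ₀² = 14.5

Posterior precision equals prior precision plus data precision: 1/σ_n² = 1/σ₀² + n/σ².
So 1/σ₀² = 1/1.3380 − 27/39.8 = 0.747384 − 0.678392 = 0.068992.
Hence σ₀² = 1/0.068992 ≈ 14.5.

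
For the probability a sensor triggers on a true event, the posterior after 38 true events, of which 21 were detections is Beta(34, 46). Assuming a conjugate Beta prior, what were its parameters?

Beta(13, 29)

Beta is conjugate to the binomial likelihood: posterior = Beta(a+s, b+f).
So a = 34 − 21 = 13 and b = 46 − 17 = 29.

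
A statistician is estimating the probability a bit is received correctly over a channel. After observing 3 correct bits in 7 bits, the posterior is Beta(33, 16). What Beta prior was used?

Under Beta–binomial conjugacy the posterior parameters are (α+s, β+f).
So α = 33 − 3 = 30 and β = 16 − 4 = 12.

Beta(30, 12)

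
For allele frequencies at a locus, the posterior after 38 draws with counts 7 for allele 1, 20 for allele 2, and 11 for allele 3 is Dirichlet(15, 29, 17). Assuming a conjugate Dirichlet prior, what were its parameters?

For a Dirichlet(α) prior with multinomial counts c, the posterior is Dirichlet(α + c) componentwise.
Subtract each count from the matching posterior parameter: 15−7=8, 29−20=9, 17−11=6.

Dirichlet(8, 9, 6)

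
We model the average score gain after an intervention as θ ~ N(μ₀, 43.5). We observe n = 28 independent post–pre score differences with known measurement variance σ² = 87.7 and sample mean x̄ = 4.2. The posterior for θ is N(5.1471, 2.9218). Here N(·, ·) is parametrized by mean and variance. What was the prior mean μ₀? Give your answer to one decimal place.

With known observation variance, the Normal–Normal posterior has precision τ_n = τ₀ + n/σ² and mean μ_n = (τ₀μ₀ + (n/σ²)x̄)/τ_n.
Here τ₀ = 1/43.5 = 0.022989 and τ_data = 28/87.7 = 0.319270, so τ_n = 0.342259.
Rearranging for μ₀: μ₀ = (μ_n·τ_n − τ_data·x̄)/τ₀ = (5.1471·0.342259 − 0.319270·4.2) / 0.022989 = 0.420707/0.022989 ≈ 18.3.

μ₀ = 18.3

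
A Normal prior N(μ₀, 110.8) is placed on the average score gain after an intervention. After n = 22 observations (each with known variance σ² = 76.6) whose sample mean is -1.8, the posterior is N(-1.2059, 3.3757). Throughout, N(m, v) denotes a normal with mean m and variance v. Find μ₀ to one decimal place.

The posterior mean is a precision-weighted average: μ_n = (τ₀μ₀ + τ_data·x̄)/(τ₀+τ_data), with τ₀=1/σ₀² and τ_data=n/σ².
Here τ₀ = 1/110.8 = 0.009025 and τ_data = 22/76.6 = 0.287206, so τ_n = 0.296231.
Rearranging for μ₀: μ₀ = (μ_n·τ_n − τ_data·x̄)/τ₀ = (-1.2059·0.296231 − 0.287206·-1.8) / 0.009025 = 0.159746/0.009025 ≈ 17.7.

μ₀ = 17.7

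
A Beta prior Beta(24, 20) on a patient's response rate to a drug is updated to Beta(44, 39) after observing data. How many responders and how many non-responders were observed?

20 responders and 19 non-responders

Beta is conjugate to the binomial likelihood: posterior = Beta(a+s, b+f).
So s = 44 − 24 = 20 and f = 39 − 20 = 19.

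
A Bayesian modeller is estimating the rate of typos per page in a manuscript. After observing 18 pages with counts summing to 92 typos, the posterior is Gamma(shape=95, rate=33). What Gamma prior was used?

Gamma–Poisson conjugacy: posterior shape = α + Σxᵢ, posterior rate = β + n.
So α = 95 − 92 = 3 and β = 33 − 18 = 15.

Gamma(shape=3, rate=15)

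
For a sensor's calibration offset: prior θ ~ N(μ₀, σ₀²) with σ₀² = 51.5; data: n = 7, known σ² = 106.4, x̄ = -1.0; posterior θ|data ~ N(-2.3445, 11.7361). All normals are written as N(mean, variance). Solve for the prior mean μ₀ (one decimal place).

μ₀ = -6.9

With known observation variance, the Normal–Normal posterior has precision τ_n = τ₀ + n/σ² and mean μ_n = (τ₀μ₀ + (n/σ²)x̄)/τ_n.
Here τ₀ = 1/51.5 = 0.019417 and τ_data = 7/106.4 = 0.065789, so τ_n = 0.085206.
Rearranging for μ₀: μ₀ = (μ_n·τ_n − τ_data·x̄)/τ₀ = (-2.3445·0.085206 − 0.065789·-1.0) / 0.019417 = -0.133976/0.019417 ≈ -6.9.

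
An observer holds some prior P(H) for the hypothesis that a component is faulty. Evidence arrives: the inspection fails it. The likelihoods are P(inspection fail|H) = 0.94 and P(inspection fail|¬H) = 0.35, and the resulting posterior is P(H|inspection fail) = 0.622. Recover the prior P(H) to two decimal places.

Bayes' rule in odds form gives O(H|E) = O(H)·[P(E|H)/P(E|¬H)], hence O(H) = O(H|E)/LR.
Posterior odds = 0.622/(1−0.622) = 1.6455. LR = 0.94/0.35 = 2.6857.
Prior odds = 1.6455/2.6857 = 0.6127, so P(H) = 0.6127/(1+0.6127) ≈ 0.38.

P(H) = 0.38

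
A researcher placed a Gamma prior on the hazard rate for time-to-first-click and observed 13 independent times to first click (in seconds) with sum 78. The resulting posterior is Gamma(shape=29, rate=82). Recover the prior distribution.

Gamma(shape=16, rate=4)

For an exponential likelihood with a Gamma(α, β) prior on the rate, n observations with total T give posterior Gamma(α+n, β+T).
So α = 29 − 13 = 16 and β = 82 − 78 = 4.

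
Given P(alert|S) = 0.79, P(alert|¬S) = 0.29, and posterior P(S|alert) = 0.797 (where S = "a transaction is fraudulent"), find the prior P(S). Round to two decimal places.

P(S) = 0.59

Bayes' rule in odds form gives O(S|E) = O(S)·[P(E|S)/P(E|¬S)], hence O(S) = O(S|E)/LR.
Posterior odds = 0.797/(1−0.797) = 3.9261. LR = 0.79/0.29 = 2.7241.
Prior odds = 3.9261/2.7241 = 1.4412, so P(S) = 1.4412/(1+1.4412) ≈ 0.59.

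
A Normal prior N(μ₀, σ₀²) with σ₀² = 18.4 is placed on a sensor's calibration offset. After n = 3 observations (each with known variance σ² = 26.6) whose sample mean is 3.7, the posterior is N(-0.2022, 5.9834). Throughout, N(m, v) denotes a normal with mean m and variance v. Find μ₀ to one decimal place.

μ₀ = -8.3

The posterior mean is a precision-weighted average: μ_n = (τ₀μ₀ + τ_data·x̄)/(τ₀+τ_data), with τ₀=1/σ₀² and τ_data=n/σ².
Here τ₀ = 1/18.4 = 0.054348 and τ_data = 3/26.6 = 0.112782, so τ_n = 0.167130.
Rearranging for μ₀: μ₀ = (μ_n·τ_n − τ_data·x̄)/τ₀ = (-0.2022·0.167130 − 0.112782·3.7) / 0.054348 = -0.451087/0.054348 ≈ -8.3.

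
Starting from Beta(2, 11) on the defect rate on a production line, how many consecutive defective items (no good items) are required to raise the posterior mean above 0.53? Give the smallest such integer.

k = 11

After k defective items and 0 good items the posterior is Beta(2+k, 11), with mean (2+k)/(2+11+k).
Set (2+k)/(13+k) > 0.53 and solve: k > (0.53·13 − 2)/(1 − 0.53) = 10.404.
The smallest integer exceeding 10.404 is 11.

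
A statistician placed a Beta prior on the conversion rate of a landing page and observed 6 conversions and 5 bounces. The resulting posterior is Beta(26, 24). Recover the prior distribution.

Beta is conjugate to the binomial likelihood: posterior = Beta(α+s, β+f).
Subtract the data counts: 26−6=20, 24−5=19.

Beta(20, 19)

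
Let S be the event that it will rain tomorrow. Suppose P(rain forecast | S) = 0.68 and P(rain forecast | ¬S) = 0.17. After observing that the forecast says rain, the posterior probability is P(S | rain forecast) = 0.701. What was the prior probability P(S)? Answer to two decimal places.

In odds form, posterior odds = prior odds × likelihood ratio, so prior odds = posterior odds ÷ LR.
Posterior odds = 0.701/(1−0.701) = 2.3445. LR = 0.68/0.17 = 4.0000.
Prior odds = 2.3445/4.0000 = 0.5861, so P(S) = 0.5861/(1+0.5861) ≈ 0.37.

P(S) = 0.37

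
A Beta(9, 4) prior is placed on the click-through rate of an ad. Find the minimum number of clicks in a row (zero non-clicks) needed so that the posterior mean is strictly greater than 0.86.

After k clicks and 0 non-clicks the posterior is Beta(9+k, 4), with mean (9+k)/(9+4+k).
Set (9+k)/(13+k) > 0.86 and solve: k > (0.86·13 − 9)/(1 − 0.86) = 15.571.
The smallest integer exceeding 15.571 is 16.

k = 16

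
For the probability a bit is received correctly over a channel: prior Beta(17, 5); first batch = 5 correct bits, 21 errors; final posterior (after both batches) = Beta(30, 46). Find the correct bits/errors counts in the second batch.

Sequential conjugate updates are equivalent to a single update on the pooled data, so total successes = posterior α − prior α and total failures = posterior β − prior β.
Total across both batches: 30−17=13 correct bits, 46−5=41 errors.
Subtract the first batch: 13−5=8 correct bits and 41−21=20 errors.

8 correct bits and 20 errors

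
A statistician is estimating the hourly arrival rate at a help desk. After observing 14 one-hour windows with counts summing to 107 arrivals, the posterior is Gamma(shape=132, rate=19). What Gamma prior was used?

Gamma(shape=25, rate=5)

Gamma–Poisson conjugacy: posterior shape = α + Σxᵢ, posterior rate = β + n.
So α = 132 − 107 = 25 and β = 19 − 14 = 5.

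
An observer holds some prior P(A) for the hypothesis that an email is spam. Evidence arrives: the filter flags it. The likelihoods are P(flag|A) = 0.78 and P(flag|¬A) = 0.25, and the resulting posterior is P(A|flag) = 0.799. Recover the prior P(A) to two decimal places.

In odds form, posterior odds = prior odds × likelihood ratio, so prior odds = posterior odds ÷ LR.
Posterior odds = 0.799/(1−0.799) = 3.9751. LR = 0.78/0.25 = 3.1200.
Prior odds = 3.9751/3.1200 = 1.2741, so P(A) = 1.2741/(1+1.2741) ≈ 0.56.

P(A) = 0.56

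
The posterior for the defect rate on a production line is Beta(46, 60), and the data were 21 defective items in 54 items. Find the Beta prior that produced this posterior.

Beta(25, 27)

Beta is conjugate to the binomial likelihood: posterior = Beta(a+s, b+f).
So a = 46 − 21 = 25 and b = 60 − 33 = 27.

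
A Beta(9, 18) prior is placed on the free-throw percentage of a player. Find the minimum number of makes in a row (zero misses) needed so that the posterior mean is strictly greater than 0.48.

k = 8

After k makes and 0 misses the posterior is Beta(9+k, 18), with mean (9+k)/(9+18+k).
Set (9+k)/(27+k) > 0.48 and solve: k > (0.48·27 − 9)/(1 − 0.48) = 7.615.
The smallest integer exceeding 7.615 is 8.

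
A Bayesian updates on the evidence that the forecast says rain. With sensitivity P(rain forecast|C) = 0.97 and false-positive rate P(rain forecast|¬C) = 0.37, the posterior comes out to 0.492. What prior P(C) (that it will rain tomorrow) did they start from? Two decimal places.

Bayes' rule in odds form gives O(C|E) = O(C)·[P(E|C)/P(E|¬C)], hence O(C) = O(C|E)/LR.
Posterior odds = 0.492/(1−0.492) = 0.9685. LR = 0.97/0.37 = 2.6216.
Prior odds = 0.9685/2.6216 = 0.3694, so P(C) = 0.3694/(1+0.3694) ≈ 0.27.

P(C) = 0.27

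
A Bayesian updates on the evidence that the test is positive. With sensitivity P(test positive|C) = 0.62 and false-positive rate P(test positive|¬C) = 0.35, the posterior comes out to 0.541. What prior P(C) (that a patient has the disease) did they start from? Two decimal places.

P(C) = 0.40

Bayes' rule in odds form gives O(C|E) = O(C)·[P(E|C)/P(E|¬C)], hence O(C) = O(C|E)/LR.
Posterior odds = 0.541/(1−0.541) = 1.1786. LR = 0.62/0.35 = 1.7714.
Prior odds = 1.1786/1.7714 = 0.6653, so P(C) = 0.6653/(1+0.6653) ≈ 0.40.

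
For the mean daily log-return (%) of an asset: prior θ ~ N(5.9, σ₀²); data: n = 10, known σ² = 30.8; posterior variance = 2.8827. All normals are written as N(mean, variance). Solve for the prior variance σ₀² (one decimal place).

Posterior precision equals prior precision plus data precision: 1/σ_n² = 1/σ₀² + n/σ².
So 1/σ₀² = 1/2.8827 − 10/30.8 = 0.346897 − 0.324675 = 0.022222.
Hence σ₀² = 1/0.022222 ≈ 45.0.

σ₀² = 45.0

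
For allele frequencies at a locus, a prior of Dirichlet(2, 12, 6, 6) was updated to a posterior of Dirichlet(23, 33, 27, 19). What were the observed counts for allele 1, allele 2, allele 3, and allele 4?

For a Dirichlet(α) prior with multinomial counts c, the posterior is Dirichlet(α + c) componentwise.
Counts are posterior − prior componentwise: 23−2=21, 33−12=21, 27−6=21, 19−6=13.

counts (21, 21, 21, 13)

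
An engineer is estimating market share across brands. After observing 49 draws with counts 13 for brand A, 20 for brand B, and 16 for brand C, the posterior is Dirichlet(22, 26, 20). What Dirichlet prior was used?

Dirichlet(9, 6, 4)

For a Dirichlet(α) prior with multinomial counts c, the posterior is Dirichlet(α + c) componentwise.
Subtract each count from the matching posterior parameter: 22−13=9, 26−20=6, 20−16=4.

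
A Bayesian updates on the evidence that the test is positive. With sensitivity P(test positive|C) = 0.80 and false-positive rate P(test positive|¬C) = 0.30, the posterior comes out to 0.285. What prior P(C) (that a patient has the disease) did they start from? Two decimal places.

In odds form, posterior odds = prior odds × likelihood ratio, so prior odds = posterior odds ÷ LR.
Posterior odds = 0.285/(1−0.285) = 0.3986. LR = 0.80/0.30 = 2.6667.
Prior odds = 0.3986/2.6667 = 0.1495, so P(C) = 0.1495/(1+0.1495) ≈ 0.13.

P(C) = 0.13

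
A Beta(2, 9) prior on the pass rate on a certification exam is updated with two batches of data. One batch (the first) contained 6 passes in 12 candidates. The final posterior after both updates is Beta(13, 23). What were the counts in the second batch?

5 passes and 8 failures

Sequential conjugate updates are equivalent to a single update on the pooled data, so total successes = posterior α − prior α and total failures = posterior β − prior β.
Total across both batches: 13−2=11 passes, 23−9=14 failures.
Subtract the first batch: 11−6=5 passes and 14−6=8 failures.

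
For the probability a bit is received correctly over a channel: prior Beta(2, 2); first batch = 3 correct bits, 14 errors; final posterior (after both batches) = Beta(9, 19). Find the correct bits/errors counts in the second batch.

Because Beta–binomial updating is additive in the counts, the combined data contributed (α_post−α_prior, β_post−β_prior) successes and failures.
Total across both batches: 9−2=7 correct bits, 19−2=17 errors.
Subtract the first batch: 7−3=4 correct bits and 17−14=3 errors.

4 correct bits and 3 errors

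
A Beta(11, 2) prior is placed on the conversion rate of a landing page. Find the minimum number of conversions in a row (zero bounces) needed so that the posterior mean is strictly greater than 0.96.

k = 38

After k conversions and 0 bounces the posterior is Beta(11+k, 2), with mean (11+k)/(11+2+k).
Set (11+k)/(13+k) > 0.96 and solve: k > (0.96·13 − 11)/(1 − 0.96) = 37.000.
The smallest integer exceeding 37.000 is 38, and checking k=38: (49)/(51) = 0.9608 > 0.96.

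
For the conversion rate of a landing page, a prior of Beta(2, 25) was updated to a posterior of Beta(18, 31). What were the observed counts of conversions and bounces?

Beta is conjugate to the binomial likelihood: posterior = Beta(a+s, b+f).
So s = 18 − 2 = 16 and f = 31 − 25 = 6.

16 conversions and 6 bounces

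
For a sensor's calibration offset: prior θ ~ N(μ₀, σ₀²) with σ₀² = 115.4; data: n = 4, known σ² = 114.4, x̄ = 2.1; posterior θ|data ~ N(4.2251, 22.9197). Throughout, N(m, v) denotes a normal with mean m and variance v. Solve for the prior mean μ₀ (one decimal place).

With known observation variance, the Normal–Normal posterior has precision τ_n = τ₀ + n/σ² and mean μ_n = (τ₀μ₀ + (n/σ²)x̄)/τ_n.
Here τ₀ = 1/115.4 = 0.008666 and τ_data = 4/114.4 = 0.034965, so τ_n = 0.043631.
Rearranging for μ₀: μ₀ = (μ_n·τ_n − τ_data·x̄)/τ₀ = (4.2251·0.043631 − 0.034965·2.1) / 0.008666 = 0.110919/0.008666 ≈ 12.8.

μ₀ = 12.8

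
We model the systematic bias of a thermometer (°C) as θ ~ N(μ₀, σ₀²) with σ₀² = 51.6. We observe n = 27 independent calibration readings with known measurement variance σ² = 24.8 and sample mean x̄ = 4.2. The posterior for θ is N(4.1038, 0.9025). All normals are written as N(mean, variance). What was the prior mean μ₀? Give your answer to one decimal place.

μ₀ = -1.3

The posterior mean is a precision-weighted average: μ_n = (τ₀μ₀ + τ_data·x̄)/(τ₀+τ_data), with τ₀=1/σ₀² and τ_data=n/σ².
Here τ₀ = 1/51.6 = 0.019380 and τ_data = 27/24.8 = 1.088710, so τ_n = 1.108090.
Rearranging for μ₀: μ₀ = (μ_n·τ_n − τ_data·x̄)/τ₀ = (4.1038·1.108090 − 1.088710·4.2) / 0.019380 = -0.025202/0.019380 ≈ -1.3.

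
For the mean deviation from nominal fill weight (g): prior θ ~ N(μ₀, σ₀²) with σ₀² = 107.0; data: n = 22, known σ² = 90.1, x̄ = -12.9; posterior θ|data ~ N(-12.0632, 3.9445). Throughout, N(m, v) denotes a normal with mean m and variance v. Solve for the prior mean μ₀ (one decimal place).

μ₀ = 9.8

The posterior mean is a precision-weighted average: μ_n = (τ₀μ₀ + τ_data·x̄)/(τ₀+τ_data), with τ₀=1/σ₀² and τ_data=n/σ².
Here τ₀ = 1/107.0 = 0.009346 and τ_data = 22/90.1 = 0.244173, so τ_n = 0.253519.
Rearranging for μ₀: μ₀ = (μ_n·τ_n − τ_data·x̄)/τ₀ = (-12.0632·0.253519 − 0.244173·-12.9) / 0.009346 = 0.091581/0.009346 ≈ 9.8.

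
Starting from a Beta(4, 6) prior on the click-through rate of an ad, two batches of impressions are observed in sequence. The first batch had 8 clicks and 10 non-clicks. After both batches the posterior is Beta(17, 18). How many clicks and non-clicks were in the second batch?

5 clicks and 2 non-clicks

Sequential conjugate updates are equivalent to a single update on the pooled data, so total successes = posterior α − prior α and total failures = posterior β − prior β.
Total across both batches: 17−4=13 clicks, 18−6=12 non-clicks.
Subtract the first batch: 13−8=5 clicks and 12−10=2 non-clicks.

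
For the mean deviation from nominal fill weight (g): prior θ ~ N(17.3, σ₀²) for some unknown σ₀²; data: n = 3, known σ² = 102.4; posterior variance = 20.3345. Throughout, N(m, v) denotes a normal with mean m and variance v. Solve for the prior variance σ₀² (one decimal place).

σ₀² = 50.3

For the Normal–Normal model with known σ², precisions add: τ_n = τ₀ + n/σ².
So 1/σ₀² = 1/20.3345 − 3/102.4 = 0.049178 − 0.029297 = 0.019881.
Hence σ₀² = 1/0.019881 ≈ 50.3.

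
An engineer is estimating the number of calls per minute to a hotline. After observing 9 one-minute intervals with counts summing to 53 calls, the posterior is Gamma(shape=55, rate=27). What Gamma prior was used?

Gamma–Poisson conjugacy: posterior shape = α + Σxᵢ, posterior rate = β + n.
So α = 55 − 53 = 2 and β = 27 − 9 = 18.

Gamma(shape=2, rate=18)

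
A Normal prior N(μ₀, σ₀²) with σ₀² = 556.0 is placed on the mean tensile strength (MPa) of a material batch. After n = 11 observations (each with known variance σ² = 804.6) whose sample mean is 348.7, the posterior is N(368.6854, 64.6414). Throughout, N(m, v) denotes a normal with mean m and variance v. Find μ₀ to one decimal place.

μ₀ = 520.6

The posterior mean is a precision-weighted average: μ_n = (τ₀μ₀ + τ_data·x̄)/(τ₀+τ_data), with τ₀=1/σ₀² and τ_data=n/σ².
Here τ₀ = 1/556.0 = 0.001799 and τ_data = 11/804.6 = 0.013671, so τ_n = 0.015470.
Rearranging for μ₀: μ₀ = (μ_n·τ_n − τ_data·x̄)/τ₀ = (368.6854·0.015470 − 0.013671·348.7) / 0.001799 = 0.936485/0.001799 ≈ 520.6.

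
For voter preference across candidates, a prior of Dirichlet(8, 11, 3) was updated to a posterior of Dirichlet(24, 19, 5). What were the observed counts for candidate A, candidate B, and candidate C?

counts (16, 8, 2)

For a Dirichlet(α) prior with multinomial counts c, the posterior is Dirichlet(α + c) componentwise.
Counts are posterior − prior componentwise: 24−8=16, 19−11=8, 5−3=2.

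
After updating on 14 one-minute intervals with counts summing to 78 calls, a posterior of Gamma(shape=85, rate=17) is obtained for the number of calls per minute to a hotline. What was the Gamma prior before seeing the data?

Gamma–Poisson conjugacy: posterior shape = α + Σxᵢ, posterior rate = β + n.
So α = 85 − 78 = 7 and β = 17 − 14 = 3.

Gamma(shape=7, rate=3)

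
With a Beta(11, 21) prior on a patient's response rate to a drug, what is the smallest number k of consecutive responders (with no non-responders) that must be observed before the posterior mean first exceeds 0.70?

k = 39

After k responders and 0 non-responders the posterior is Beta(11+k, 21), with mean (11+k)/(11+21+k).
Set (11+k)/(32+k) > 0.70 and solve: k > (0.70·32 − 11)/(1 − 0.70) = 38.000.
The smallest integer exceeding 38.000 is 39.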